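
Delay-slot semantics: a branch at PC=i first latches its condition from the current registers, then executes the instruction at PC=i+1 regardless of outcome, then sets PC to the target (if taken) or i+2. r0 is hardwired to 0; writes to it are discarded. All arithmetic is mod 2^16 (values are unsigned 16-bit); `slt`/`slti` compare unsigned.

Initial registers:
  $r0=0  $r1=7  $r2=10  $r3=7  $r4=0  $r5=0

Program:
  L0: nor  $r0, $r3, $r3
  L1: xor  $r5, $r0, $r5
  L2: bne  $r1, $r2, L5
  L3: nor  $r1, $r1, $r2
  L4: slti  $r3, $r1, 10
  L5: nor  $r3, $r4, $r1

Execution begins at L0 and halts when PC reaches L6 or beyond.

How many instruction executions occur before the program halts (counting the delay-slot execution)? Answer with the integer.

5

PC=0  nor  $r0, $r3, $r3     | $r0=0 $r1=7 $r2=10 $r3=7 $r4=0 $r5=0
PC=1  xor  $r5, $r0, $r5     | $r0=0 $r1=7 $r2=10 $r3=7 $r4=0 $r5=0
PC=2  bne  $r1, $r2, L5      | $r0=0 $r1=7 $r2=10 $r3=7 $r4=0 $r5=0  [TAKEN]
PC=3  nor  $r1, $r1, $r2     | $r0=0 $r1=65520 $r2=10 $r3=7 $r4=0 $r5=0
PC=5  nor  $r3, $r4, $r1     | $r0=0 $r1=65520 $r2=10 $r3=15 $r4=0 $r5=0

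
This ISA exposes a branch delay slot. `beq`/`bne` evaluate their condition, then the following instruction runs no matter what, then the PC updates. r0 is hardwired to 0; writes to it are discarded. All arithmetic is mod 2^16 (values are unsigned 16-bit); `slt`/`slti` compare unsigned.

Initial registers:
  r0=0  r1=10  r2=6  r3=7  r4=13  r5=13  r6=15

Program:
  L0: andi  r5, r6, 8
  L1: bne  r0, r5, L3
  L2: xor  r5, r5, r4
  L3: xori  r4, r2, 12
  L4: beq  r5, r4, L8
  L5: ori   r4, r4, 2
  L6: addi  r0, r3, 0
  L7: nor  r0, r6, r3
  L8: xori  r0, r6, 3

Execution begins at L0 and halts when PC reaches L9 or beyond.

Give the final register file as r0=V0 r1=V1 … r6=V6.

r0=0 r1=10 r2=6 r3=7 r4=10 r5=5 r6=15

  step pc=0: andi  r5, r6, 8  regs=(0,10,6,7,13,8,15)
  step pc=1: bne  r0, r5, L3  cond=T  regs=(0,10,6,7,13,8,15)
  step pc=2: xor  r5, r5, r4  regs=(0,10,6,7,13,5,15)
  step pc=3: xori  r4, r2, 12  regs=(0,10,6,7,10,5,15)
  step pc=4: beq  r5, r4, L8  cond=F  regs=(0,10,6,7,10,5,15)
  step pc=5: ori   r4, r4, 2  regs=(0,10,6,7,10,5,15)
  step pc=6: addi  r0, r3, 0  regs=(0,10,6,7,10,5,15)
  step pc=7: nor  r0, r6, r3  regs=(0,10,6,7,10,5,15)
  step pc=8: xori  r0, r6, 3  regs=(0,10,6,7,10,5,15)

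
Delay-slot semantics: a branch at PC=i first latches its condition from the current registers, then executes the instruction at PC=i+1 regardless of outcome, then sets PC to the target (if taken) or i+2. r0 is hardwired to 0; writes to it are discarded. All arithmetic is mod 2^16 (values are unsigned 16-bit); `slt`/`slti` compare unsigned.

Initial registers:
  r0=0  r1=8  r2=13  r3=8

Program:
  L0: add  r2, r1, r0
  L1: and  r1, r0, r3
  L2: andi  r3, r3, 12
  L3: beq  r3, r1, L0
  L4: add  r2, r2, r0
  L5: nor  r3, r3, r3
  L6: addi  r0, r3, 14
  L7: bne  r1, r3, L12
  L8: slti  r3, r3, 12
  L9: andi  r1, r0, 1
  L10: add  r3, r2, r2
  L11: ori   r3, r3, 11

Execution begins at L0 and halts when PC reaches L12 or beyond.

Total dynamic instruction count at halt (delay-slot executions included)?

9

#0 add  r2, r1, r0 ; 0/8/8/8
#1 and  r1, r0, r3 ; 0/0/8/8
#2 andi  r3, r3, 12 ; 0/0/8/8
#3 beq  r3, r1, L0 ; 0/0/8/8 ; →fallthru
#4 add  r2, r2, r0 ; 0/0/8/8
#5 nor  r3, r3, r3 ; 0/0/8/65527
#6 addi  r0, r3, 14 ; 0/0/8/65527
#7 bne  r1, r3, L12 ; 0/0/8/65527 ; →target
#8 slti  r3, r3, 12 ; 0/0/8/0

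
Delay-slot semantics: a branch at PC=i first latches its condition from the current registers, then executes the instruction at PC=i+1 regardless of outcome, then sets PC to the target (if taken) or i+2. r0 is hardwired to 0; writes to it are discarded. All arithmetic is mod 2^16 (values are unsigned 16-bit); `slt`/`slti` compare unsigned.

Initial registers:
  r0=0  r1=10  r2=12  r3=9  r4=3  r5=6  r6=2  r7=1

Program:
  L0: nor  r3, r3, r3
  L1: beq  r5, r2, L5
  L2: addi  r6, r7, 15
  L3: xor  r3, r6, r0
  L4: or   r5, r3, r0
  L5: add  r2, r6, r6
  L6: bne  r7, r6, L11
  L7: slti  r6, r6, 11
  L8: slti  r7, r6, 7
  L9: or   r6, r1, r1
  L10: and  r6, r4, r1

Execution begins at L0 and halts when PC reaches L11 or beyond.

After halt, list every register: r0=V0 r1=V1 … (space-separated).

r0=0 r1=10 r2=32 r3=16 r4=3 r5=16 r6=0 r7=1

PC=0  nor  r3, r3, r3        | r0=0 r1=10 r2=12 r3=65526 r4=3 r5=6 r6=2 r7=1
PC=1  beq  r5, r2, L5        | r0=0 r1=10 r2=12 r3=65526 r4=3 r5=6 r6=2 r7=1  [not taken]
PC=2  addi  r6, r7, 15       | r0=0 r1=10 r2=12 r3=65526 r4=3 r5=6 r6=16 r7=1
PC=3  xor  r3, r6, r0        | r0=0 r1=10 r2=12 r3=16 r4=3 r5=6 r6=16 r7=1
PC=4  or   r5, r3, r0        | r0=0 r1=10 r2=12 r3=16 r4=3 r5=16 r6=16 r7=1
PC=5  add  r2, r6, r6        | r0=0 r1=10 r2=32 r3=16 r4=3 r5=16 r6=16 r7=1
PC=6  bne  r7, r6, L11       | r0=0 r1=10 r2=32 r3=16 r4=3 r5=16 r6=16 r7=1  [TAKEN]
PC=7  slti  r6, r6, 11       | r0=0 r1=10 r2=32 r3=16 r4=3 r5=16 r6=0 r7=1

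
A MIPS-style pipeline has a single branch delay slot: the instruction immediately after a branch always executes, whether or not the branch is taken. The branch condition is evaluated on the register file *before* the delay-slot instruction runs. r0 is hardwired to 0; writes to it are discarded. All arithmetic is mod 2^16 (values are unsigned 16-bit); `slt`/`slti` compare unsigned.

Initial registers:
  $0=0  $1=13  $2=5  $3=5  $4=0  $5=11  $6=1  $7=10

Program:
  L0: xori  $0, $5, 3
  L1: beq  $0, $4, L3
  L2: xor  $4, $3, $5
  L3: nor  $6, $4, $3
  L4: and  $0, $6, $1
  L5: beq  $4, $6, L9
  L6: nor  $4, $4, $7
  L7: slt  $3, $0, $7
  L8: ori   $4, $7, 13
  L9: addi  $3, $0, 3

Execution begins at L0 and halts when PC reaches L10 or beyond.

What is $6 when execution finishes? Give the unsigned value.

  step pc=0: xori  $0, $5, 3  regs=(0,13,5,5,0,11,1,10)
  step pc=1: beq  $0, $4, L3  cond=T  regs=(0,13,5,5,0,11,1,10)
  step pc=2: xor  $4, $3, $5  regs=(0,13,5,5,14,11,1,10)
  step pc=3: nor  $6, $4, $3  regs=(0,13,5,5,14,11,65520,10)
  step pc=4: and  $0, $6, $1  regs=(0,13,5,5,14,11,65520,10)
  step pc=5: beq  $4, $6, L9  cond=F  regs=(0,13,5,5,14,11,65520,10)
  step pc=6: nor  $4, $4, $7  regs=(0,13,5,5,65521,11,65520,10)
  step pc=7: slt  $3, $0, $7  regs=(0,13,5,1,65521,11,65520,10)
  step pc=8: ori   $4, $7, 13  regs=(0,13,5,1,15,11,65520,10)
  step pc=9: addi  $3, $0, 3  regs=(0,13,5,3,15,11,65520,10)

65520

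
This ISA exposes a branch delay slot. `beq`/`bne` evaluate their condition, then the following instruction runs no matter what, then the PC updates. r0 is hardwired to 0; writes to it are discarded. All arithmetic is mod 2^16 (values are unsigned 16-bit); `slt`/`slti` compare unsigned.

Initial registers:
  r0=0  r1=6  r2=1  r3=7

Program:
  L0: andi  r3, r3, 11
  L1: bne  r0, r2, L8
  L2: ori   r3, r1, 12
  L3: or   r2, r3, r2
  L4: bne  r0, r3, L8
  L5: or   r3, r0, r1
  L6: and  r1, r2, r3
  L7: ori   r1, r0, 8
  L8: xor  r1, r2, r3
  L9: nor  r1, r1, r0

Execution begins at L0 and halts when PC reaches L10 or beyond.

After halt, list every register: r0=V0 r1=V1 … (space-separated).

r0=0 r1=65520 r2=1 r3=14

#0 andi  r3, r3, 11 ; 0/6/1/3
#1 bne  r0, r2, L8 ; 0/6/1/3 ; →target
#2 ori   r3, r1, 12 ; 0/6/1/14
#8 xor  r1, r2, r3 ; 0/15/1/14
#9 nor  r1, r1, r0 ; 0/65520/1/14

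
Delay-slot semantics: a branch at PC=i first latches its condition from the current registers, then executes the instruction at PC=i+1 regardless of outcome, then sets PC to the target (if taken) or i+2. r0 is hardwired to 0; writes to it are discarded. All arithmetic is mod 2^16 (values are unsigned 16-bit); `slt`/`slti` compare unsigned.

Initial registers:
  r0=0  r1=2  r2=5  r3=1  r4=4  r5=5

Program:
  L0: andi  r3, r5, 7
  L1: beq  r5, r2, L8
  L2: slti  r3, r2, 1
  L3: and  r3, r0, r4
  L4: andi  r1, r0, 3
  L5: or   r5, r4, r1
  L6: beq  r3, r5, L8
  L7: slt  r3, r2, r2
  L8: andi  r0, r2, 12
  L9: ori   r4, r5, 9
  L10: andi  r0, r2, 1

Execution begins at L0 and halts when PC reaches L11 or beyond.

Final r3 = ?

#0 andi  r3, r5, 7 ; 0/2/5/5/4/5
#1 beq  r5, r2, L8 ; 0/2/5/5/4/5 ; →target
#2 slti  r3, r2, 1 ; 0/2/5/0/4/5
#8 andi  r0, r2, 12 ; 0/2/5/0/4/5
#9 ori   r4, r5, 9 ; 0/2/5/0/13/5
#10 andi  r0, r2, 1 ; 0/2/5/0/13/5

0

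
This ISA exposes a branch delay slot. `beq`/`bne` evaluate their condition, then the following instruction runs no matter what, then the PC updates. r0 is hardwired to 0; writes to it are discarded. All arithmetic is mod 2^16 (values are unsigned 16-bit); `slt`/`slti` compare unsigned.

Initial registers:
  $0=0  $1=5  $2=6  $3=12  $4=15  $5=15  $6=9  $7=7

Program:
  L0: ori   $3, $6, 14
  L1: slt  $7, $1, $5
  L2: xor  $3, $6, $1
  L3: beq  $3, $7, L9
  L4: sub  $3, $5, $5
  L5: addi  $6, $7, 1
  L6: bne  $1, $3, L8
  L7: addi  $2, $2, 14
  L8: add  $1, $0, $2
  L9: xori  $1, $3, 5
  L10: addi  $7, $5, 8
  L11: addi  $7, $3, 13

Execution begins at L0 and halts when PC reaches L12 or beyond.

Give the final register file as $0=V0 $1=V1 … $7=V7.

[0] ori   $3, $6, 14  →  {$0:0, $1:5, $2:6, $3:15, $4:15, $5:15, $6:9, $7:7}
[1] slt  $7, $1, $5  →  {$0:0, $1:5, $2:6, $3:15, $4:15, $5:15, $6:9, $7:1}
[2] xor  $3, $6, $1  →  {$0:0, $1:5, $2:6, $3:12, $4:15, $5:15, $6:9, $7:1}
[3] beq  $3, $7, L9  →  {$0:0, $1:5, $2:6, $3:12, $4:15, $5:15, $6:9, $7:1}  ⟨branch fallthrough⟩
[4] sub  $3, $5, $5  →  {$0:0, $1:5, $2:6, $3:0, $4:15, $5:15, $6:9, $7:1}
[5] addi  $6, $7, 1  →  {$0:0, $1:5, $2:6, $3:0, $4:15, $5:15, $6:2, $7:1}
[6] bne  $1, $3, L8  →  {$0:0, $1:5, $2:6, $3:0, $4:15, $5:15, $6:2, $7:1}  ⟨branch taken⟩
[7] addi  $2, $2, 14  →  {$0:0, $1:5, $2:20, $3:0, $4:15, $5:15, $6:2, $7:1}
[8] add  $1, $0, $2  →  {$0:0, $1:20, $2:20, $3:0, $4:15, $5:15, $6:2, $7:1}
[9] xori  $1, $3, 5  →  {$0:0, $1:5, $2:20, $3:0, $4:15, $5:15, $6:2, $7:1}
[10] addi  $7, $5, 8  →  {$0:0, $1:5, $2:20, $3:0, $4:15, $5:15, $6:2, $7:23}
[11] addi  $7, $3, 13  →  {$0:0, $1:5, $2:20, $3:0, $4:15, $5:15, $6:2, $7:13}

$0=0 $1=5 $2=20 $3=0 $4=15 $5=15 $6=2 $7=13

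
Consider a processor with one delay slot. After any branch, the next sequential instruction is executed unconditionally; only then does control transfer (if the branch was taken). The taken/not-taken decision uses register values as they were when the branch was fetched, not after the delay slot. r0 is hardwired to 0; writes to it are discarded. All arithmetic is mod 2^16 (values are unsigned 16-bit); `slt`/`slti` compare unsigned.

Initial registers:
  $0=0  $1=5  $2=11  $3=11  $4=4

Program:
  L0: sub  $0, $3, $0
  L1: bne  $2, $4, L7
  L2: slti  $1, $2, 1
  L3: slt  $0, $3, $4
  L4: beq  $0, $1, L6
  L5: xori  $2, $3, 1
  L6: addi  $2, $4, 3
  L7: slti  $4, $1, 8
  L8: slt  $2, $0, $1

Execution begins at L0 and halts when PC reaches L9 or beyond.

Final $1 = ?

0

[0] sub  $0, $3, $0  →  {$0:0, $1:5, $2:11, $3:11, $4:4}
[1] bne  $2, $4, L7  →  {$0:0, $1:5, $2:11, $3:11, $4:4}  ⟨branch taken⟩
[2] slti  $1, $2, 1  →  {$0:0, $1:0, $2:11, $3:11, $4:4}
[7] slti  $4, $1, 8  →  {$0:0, $1:0, $2:11, $3:11, $4:1}
[8] slt  $2, $0, $1  →  {$0:0, $1:0, $2:0, $3:11, $4:1}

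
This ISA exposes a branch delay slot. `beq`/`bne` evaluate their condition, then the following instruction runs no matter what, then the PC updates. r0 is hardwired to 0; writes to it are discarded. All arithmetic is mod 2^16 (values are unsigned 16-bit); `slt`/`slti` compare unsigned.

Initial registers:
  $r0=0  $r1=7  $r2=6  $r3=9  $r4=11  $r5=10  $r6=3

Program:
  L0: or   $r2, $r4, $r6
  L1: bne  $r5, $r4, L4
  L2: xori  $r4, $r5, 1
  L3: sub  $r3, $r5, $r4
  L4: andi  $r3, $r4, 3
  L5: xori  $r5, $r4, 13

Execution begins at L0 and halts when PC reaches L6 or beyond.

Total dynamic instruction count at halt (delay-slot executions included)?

5

[0] or   $r2, $r4, $r6  →  {$r0:0, $r1:7, $r2:11, $r3:9, $r4:11, $r5:10, $r6:3}
[1] bne  $r5, $r4, L4  →  {$r0:0, $r1:7, $r2:11, $r3:9, $r4:11, $r5:10, $r6:3}  ⟨branch taken⟩
[2] xori  $r4, $r5, 1  →  {$r0:0, $r1:7, $r2:11, $r3:9, $r4:11, $r5:10, $r6:3}
[4] andi  $r3, $r4, 3  →  {$r0:0, $r1:7, $r2:11, $r3:3, $r4:11, $r5:10, $r6:3}
[5] xori  $r5, $r4, 13  →  {$r0:0, $r1:7, $r2:11, $r3:3, $r4:11, $r5:6, $r6:3}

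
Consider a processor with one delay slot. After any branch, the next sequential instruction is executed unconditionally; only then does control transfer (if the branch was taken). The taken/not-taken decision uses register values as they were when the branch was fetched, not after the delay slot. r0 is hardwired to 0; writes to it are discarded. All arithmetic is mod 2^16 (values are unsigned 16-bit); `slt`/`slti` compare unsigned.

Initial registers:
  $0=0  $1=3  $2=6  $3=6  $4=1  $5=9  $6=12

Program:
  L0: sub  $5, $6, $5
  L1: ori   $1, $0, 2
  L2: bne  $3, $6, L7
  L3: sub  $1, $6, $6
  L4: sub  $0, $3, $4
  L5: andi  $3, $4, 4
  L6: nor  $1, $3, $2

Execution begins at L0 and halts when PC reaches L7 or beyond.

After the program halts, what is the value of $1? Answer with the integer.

0

  step pc=0: sub  $5, $6, $5  regs=(0,3,6,6,1,3,12)
  step pc=1: ori   $1, $0, 2  regs=(0,2,6,6,1,3,12)
  step pc=2: bne  $3, $6, L7  cond=T  regs=(0,2,6,6,1,3,12)
  step pc=3: sub  $1, $6, $6  regs=(0,0,6,6,1,3,12)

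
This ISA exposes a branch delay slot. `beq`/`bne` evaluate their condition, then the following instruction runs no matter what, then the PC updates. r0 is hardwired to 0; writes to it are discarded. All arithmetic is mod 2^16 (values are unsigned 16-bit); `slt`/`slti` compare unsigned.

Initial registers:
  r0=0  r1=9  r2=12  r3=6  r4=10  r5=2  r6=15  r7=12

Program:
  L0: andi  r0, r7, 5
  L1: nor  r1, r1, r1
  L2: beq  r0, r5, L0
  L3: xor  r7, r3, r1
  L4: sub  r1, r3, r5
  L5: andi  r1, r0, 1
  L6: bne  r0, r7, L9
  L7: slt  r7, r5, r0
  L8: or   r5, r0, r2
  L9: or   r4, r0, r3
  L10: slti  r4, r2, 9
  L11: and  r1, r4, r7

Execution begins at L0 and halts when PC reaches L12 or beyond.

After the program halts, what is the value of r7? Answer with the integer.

PC=0  andi  r0, r7, 5        | r0=0 r1=9 r2=12 r3=6 r4=10 r5=2 r6=15 r7=12
PC=1  nor  r1, r1, r1        | r0=0 r1=65526 r2=12 r3=6 r4=10 r5=2 r6=15 r7=12
PC=2  beq  r0, r5, L0        | r0=0 r1=65526 r2=12 r3=6 r4=10 r5=2 r6=15 r7=12  [not taken]
PC=3  xor  r7, r3, r1        | r0=0 r1=65526 r2=12 r3=6 r4=10 r5=2 r6=15 r7=65520
PC=4  sub  r1, r3, r5        | r0=0 r1=4 r2=12 r3=6 r4=10 r5=2 r6=15 r7=65520
PC=5  andi  r1, r0, 1        | r0=0 r1=0 r2=12 r3=6 r4=10 r5=2 r6=15 r7=65520
PC=6  bne  r0, r7, L9        | r0=0 r1=0 r2=12 r3=6 r4=10 r5=2 r6=15 r7=65520  [TAKEN]
PC=7  slt  r7, r5, r0        | r0=0 r1=0 r2=12 r3=6 r4=10 r5=2 r6=15 r7=0
PC=9  or   r4, r0, r3        | r0=0 r1=0 r2=12 r3=6 r4=6 r5=2 r6=15 r7=0
PC=10 slti  r4, r2, 9        | r0=0 r1=0 r2=12 r3=6 r4=0 r5=2 r6=15 r7=0
PC=11 and  r1, r4, r7        | r0=0 r1=0 r2=12 r3=6 r4=0 r5=2 r6=15 r7=0

0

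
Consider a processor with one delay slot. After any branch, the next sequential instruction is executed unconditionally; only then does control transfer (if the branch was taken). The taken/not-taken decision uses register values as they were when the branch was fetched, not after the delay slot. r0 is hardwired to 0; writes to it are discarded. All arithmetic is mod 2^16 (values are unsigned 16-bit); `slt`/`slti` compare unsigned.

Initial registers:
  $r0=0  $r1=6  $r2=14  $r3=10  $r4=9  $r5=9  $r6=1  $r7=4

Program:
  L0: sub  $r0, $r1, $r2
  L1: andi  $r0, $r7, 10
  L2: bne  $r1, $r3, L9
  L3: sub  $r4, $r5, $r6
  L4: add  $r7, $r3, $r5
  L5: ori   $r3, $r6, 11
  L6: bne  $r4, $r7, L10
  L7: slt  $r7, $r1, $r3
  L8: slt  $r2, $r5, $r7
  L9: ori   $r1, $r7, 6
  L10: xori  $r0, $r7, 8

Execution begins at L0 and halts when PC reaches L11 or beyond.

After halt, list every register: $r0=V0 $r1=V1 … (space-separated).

$r0=0 $r1=6 $r2=14 $r3=10 $r4=8 $r5=9 $r6=1 $r7=4

  step pc=0: sub  $r0, $r1, $r2  regs=(0,6,14,10,9,9,1,4)
  step pc=1: andi  $r0, $r7, 10  regs=(0,6,14,10,9,9,1,4)
  step pc=2: bne  $r1, $r3, L9  cond=T  regs=(0,6,14,10,9,9,1,4)
  step pc=3: sub  $r4, $r5, $r6  regs=(0,6,14,10,8,9,1,4)
  step pc=9: ori   $r1, $r7, 6  regs=(0,6,14,10,8,9,1,4)
  step pc=10: xori  $r0, $r7, 8  regs=(0,6,14,10,8,9,1,4)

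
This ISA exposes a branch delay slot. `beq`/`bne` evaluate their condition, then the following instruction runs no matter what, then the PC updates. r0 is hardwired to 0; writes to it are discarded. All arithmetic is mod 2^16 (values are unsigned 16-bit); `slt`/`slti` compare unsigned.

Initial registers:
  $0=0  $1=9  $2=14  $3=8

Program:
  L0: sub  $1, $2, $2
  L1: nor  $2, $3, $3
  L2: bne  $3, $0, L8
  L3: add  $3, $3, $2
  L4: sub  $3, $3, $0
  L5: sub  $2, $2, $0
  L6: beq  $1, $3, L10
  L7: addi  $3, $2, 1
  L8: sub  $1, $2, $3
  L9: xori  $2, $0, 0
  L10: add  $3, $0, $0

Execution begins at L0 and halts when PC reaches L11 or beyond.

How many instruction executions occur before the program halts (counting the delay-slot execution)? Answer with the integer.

7

[0] sub  $1, $2, $2  →  {$0:0, $1:0, $2:14, $3:8}
[1] nor  $2, $3, $3  →  {$0:0, $1:0, $2:65527, $3:8}
[2] bne  $3, $0, L8  →  {$0:0, $1:0, $2:65527, $3:8}  ⟨branch taken⟩
[3] add  $3, $3, $2  →  {$0:0, $1:0, $2:65527, $3:65535}
[8] sub  $1, $2, $3  →  {$0:0, $1:65528, $2:65527, $3:65535}
[9] xori  $2, $0, 0  →  {$0:0, $1:65528, $2:0, $3:65535}
[10] add  $3, $0, $0  →  {$0:0, $1:65528, $2:0, $3:0}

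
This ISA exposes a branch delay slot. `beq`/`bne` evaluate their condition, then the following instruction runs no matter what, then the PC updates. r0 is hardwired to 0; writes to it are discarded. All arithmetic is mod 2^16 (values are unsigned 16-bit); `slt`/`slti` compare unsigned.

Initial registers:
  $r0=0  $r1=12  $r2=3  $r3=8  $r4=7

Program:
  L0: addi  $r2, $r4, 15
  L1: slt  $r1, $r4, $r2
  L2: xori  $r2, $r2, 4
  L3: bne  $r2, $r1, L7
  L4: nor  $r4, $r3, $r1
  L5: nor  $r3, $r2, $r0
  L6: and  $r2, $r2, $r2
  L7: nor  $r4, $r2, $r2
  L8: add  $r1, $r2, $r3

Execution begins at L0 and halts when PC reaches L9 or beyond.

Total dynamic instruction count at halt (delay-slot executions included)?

[0] addi  $r2, $r4, 15  →  {$r0:0, $r1:12, $r2:22, $r3:8, $r4:7}
[1] slt  $r1, $r4, $r2  →  {$r0:0, $r1:1, $r2:22, $r3:8, $r4:7}
[2] xori  $r2, $r2, 4  →  {$r0:0, $r1:1, $r2:18, $r3:8, $r4:7}
[3] bne  $r2, $r1, L7  →  {$r0:0, $r1:1, $r2:18, $r3:8, $r4:7}  ⟨branch taken⟩
[4] nor  $r4, $r3, $r1  →  {$r0:0, $r1:1, $r2:18, $r3:8, $r4:65526}
[7] nor  $r4, $r2, $r2  →  {$r0:0, $r1:1, $r2:18, $r3:8, $r4:65517}
[8] add  $r1, $r2, $r3  →  {$r0:0, $r1:26, $r2:18, $r3:8, $r4:65517}

7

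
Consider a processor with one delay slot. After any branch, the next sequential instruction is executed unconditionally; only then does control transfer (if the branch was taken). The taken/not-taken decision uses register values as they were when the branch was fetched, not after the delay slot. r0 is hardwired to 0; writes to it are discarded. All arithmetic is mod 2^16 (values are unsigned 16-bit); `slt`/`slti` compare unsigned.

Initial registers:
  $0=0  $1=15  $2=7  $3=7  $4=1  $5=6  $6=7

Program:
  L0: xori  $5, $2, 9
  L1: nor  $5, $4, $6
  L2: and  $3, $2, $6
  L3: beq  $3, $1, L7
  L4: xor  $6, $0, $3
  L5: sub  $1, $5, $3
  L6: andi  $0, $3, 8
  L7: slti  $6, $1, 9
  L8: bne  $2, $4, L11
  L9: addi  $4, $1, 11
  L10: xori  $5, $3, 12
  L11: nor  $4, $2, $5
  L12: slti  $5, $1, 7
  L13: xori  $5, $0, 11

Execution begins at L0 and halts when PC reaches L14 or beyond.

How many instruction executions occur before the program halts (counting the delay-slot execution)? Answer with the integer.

13

  step pc=0: xori  $5, $2, 9  regs=(0,15,7,7,1,14,7)
  step pc=1: nor  $5, $4, $6  regs=(0,15,7,7,1,65528,7)
  step pc=2: and  $3, $2, $6  regs=(0,15,7,7,1,65528,7)
  step pc=3: beq  $3, $1, L7  cond=F  regs=(0,15,7,7,1,65528,7)
  step pc=4: xor  $6, $0, $3  regs=(0,15,7,7,1,65528,7)
  step pc=5: sub  $1, $5, $3  regs=(0,65521,7,7,1,65528,7)
  step pc=6: andi  $0, $3, 8  regs=(0,65521,7,7,1,65528,7)
  step pc=7: slti  $6, $1, 9  regs=(0,65521,7,7,1,65528,0)
  step pc=8: bne  $2, $4, L11  cond=T  regs=(0,65521,7,7,1,65528,0)
  step pc=9: addi  $4, $1, 11  regs=(0,65521,7,7,65532,65528,0)
  step pc=11: nor  $4, $2, $5  regs=(0,65521,7,7,0,65528,0)
  step pc=12: slti  $5, $1, 7  regs=(0,65521,7,7,0,0,0)
  step pc=13: xori  $5, $0, 11  regs=(0,65521,7,7,0,11,0)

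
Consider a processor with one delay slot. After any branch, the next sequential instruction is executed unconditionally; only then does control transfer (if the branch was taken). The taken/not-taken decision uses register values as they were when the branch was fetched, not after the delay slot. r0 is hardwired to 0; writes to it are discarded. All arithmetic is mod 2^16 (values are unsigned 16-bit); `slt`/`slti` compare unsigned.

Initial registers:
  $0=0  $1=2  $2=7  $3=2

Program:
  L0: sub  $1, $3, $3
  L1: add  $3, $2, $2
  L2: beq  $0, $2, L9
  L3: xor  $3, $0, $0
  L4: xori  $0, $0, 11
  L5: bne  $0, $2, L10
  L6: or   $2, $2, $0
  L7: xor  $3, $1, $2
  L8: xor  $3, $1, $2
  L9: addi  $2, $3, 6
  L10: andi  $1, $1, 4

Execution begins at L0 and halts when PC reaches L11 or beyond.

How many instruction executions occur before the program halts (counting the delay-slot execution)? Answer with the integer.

8

#0 sub  $1, $3, $3 ; 0/0/7/2
#1 add  $3, $2, $2 ; 0/0/7/14
#2 beq  $0, $2, L9 ; 0/0/7/14 ; →fallthru
#3 xor  $3, $0, $0 ; 0/0/7/0
#4 xori  $0, $0, 11 ; 0/0/7/0
#5 bne  $0, $2, L10 ; 0/0/7/0 ; →target
#6 or   $2, $2, $0 ; 0/0/7/0
#10 andi  $1, $1, 4 ; 0/0/7/0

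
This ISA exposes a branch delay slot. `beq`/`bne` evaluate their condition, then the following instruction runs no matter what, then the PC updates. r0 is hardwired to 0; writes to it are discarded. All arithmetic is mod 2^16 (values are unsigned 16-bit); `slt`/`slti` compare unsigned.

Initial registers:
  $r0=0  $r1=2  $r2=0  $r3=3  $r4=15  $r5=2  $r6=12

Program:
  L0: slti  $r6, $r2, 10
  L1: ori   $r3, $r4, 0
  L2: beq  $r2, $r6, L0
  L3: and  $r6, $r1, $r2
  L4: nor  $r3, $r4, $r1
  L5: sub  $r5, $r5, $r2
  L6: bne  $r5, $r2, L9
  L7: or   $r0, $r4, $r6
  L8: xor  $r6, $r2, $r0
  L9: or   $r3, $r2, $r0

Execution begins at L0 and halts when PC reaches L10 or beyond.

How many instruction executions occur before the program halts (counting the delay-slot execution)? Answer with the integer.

9

#0 slti  $r6, $r2, 10 ; 0/2/0/3/15/2/1
#1 ori   $r3, $r4, 0 ; 0/2/0/15/15/2/1
#2 beq  $r2, $r6, L0 ; 0/2/0/15/15/2/1 ; →fallthru
#3 and  $r6, $r1, $r2 ; 0/2/0/15/15/2/0
#4 nor  $r3, $r4, $r1 ; 0/2/0/65520/15/2/0
#5 sub  $r5, $r5, $r2 ; 0/2/0/65520/15/2/0
#6 bne  $r5, $r2, L9 ; 0/2/0/65520/15/2/0 ; →target
#7 or   $r0, $r4, $r6 ; 0/2/0/65520/15/2/0
#9 or   $r3, $r2, $r0 ; 0/2/0/0/15/2/0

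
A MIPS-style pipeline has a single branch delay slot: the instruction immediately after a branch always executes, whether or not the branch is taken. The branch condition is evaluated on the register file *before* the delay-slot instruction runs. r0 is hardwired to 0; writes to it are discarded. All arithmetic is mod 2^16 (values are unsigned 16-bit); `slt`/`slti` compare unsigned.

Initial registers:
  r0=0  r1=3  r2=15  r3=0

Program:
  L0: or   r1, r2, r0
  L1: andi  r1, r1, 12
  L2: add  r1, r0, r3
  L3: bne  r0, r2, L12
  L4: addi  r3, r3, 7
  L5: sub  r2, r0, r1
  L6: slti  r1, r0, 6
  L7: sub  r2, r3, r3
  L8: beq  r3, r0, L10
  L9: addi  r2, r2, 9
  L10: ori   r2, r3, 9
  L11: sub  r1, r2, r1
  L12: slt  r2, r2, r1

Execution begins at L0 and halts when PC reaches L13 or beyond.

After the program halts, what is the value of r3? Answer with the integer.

[0] or   r1, r2, r0  →  {r0:0, r1:15, r2:15, r3:0}
[1] andi  r1, r1, 12  →  {r0:0, r1:12, r2:15, r3:0}
[2] add  r1, r0, r3  →  {r0:0, r1:0, r2:15, r3:0}
[3] bne  r0, r2, L12  →  {r0:0, r1:0, r2:15, r3:0}  ⟨branch taken⟩
[4] addi  r3, r3, 7  →  {r0:0, r1:0, r2:15, r3:7}
[12] slt  r2, r2, r1  →  {r0:0, r1:0, r2:0, r3:7}

7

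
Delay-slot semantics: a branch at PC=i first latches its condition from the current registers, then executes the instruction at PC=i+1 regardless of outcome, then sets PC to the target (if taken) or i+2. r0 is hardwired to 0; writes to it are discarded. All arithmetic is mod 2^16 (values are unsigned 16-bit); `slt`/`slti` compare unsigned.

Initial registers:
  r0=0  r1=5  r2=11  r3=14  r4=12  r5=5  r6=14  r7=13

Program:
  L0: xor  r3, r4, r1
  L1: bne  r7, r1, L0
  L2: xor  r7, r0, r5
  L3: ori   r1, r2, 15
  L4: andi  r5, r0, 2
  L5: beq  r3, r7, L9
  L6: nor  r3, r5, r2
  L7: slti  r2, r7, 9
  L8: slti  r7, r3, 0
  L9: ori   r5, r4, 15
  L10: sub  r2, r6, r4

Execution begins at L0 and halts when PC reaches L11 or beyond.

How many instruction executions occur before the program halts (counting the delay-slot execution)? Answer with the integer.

14

#0 xor  r3, r4, r1 ; 0/5/11/9/12/5/14/13
#1 bne  r7, r1, L0 ; 0/5/11/9/12/5/14/13 ; →target
#2 xor  r7, r0, r5 ; 0/5/11/9/12/5/14/5
#0 xor  r3, r4, r1 ; 0/5/11/9/12/5/14/5
#1 bne  r7, r1, L0 ; 0/5/11/9/12/5/14/5 ; →fallthru
#2 xor  r7, r0, r5 ; 0/5/11/9/12/5/14/5
#3 ori   r1, r2, 15 ; 0/15/11/9/12/5/14/5
#4 andi  r5, r0, 2 ; 0/15/11/9/12/0/14/5
#5 beq  r3, r7, L9 ; 0/15/11/9/12/0/14/5 ; →fallthru
#6 nor  r3, r5, r2 ; 0/15/11/65524/12/0/14/5
#7 slti  r2, r7, 9 ; 0/15/1/65524/12/0/14/5
#8 slti  r7, r3, 0 ; 0/15/1/65524/12/0/14/0
#9 ori   r5, r4, 15 ; 0/15/1/65524/12/15/14/0
#10 sub  r2, r6, r4 ; 0/15/2/65524/12/15/14/0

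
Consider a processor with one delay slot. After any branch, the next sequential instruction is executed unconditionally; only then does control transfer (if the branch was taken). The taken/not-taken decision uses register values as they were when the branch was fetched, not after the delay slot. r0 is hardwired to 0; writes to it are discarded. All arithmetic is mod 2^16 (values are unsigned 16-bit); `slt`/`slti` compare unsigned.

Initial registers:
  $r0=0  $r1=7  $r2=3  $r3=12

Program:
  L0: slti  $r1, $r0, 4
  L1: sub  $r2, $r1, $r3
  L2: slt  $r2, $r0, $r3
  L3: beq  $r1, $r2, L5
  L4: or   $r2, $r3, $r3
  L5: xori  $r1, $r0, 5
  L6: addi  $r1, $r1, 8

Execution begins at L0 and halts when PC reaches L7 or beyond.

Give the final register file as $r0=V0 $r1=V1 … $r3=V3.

$r0=0 $r1=13 $r2=12 $r3=12

#0 slti  $r1, $r0, 4 ; 0/1/3/12
#1 sub  $r2, $r1, $r3 ; 0/1/65525/12
#2 slt  $r2, $r0, $r3 ; 0/1/1/12
#3 beq  $r1, $r2, L5 ; 0/1/1/12 ; →target
#4 or   $r2, $r3, $r3 ; 0/1/12/12
#5 xori  $r1, $r0, 5 ; 0/5/12/12
#6 addi  $r1, $r1, 8 ; 0/13/12/12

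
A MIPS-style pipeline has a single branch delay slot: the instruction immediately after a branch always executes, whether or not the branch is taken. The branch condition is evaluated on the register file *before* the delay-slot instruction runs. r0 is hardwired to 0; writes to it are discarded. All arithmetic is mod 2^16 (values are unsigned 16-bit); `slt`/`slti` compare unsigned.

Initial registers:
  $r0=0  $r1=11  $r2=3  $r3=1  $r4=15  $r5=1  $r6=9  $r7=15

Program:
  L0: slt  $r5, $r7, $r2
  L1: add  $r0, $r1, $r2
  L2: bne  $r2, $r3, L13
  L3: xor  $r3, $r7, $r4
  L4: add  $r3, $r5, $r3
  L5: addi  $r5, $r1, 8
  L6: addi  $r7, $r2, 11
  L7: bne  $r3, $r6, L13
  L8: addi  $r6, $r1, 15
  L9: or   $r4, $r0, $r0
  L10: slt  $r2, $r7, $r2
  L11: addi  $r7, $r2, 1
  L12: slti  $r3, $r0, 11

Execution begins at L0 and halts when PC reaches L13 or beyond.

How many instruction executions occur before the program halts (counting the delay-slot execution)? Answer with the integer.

4

PC=0  slt  $r5, $r7, $r2     | $r0=0 $r1=11 $r2=3 $r3=1 $r4=15 $r5=0 $r6=9 $r7=15
PC=1  add  $r0, $r1, $r2     | $r0=0 $r1=11 $r2=3 $r3=1 $r4=15 $r5=0 $r6=9 $r7=15
PC=2  bne  $r2, $r3, L13     | $r0=0 $r1=11 $r2=3 $r3=1 $r4=15 $r5=0 $r6=9 $r7=15  [TAKEN]
PC=3  xor  $r3, $r7, $r4     | $r0=0 $r1=11 $r2=3 $r3=0 $r4=15 $r5=0 $r6=9 $r7=15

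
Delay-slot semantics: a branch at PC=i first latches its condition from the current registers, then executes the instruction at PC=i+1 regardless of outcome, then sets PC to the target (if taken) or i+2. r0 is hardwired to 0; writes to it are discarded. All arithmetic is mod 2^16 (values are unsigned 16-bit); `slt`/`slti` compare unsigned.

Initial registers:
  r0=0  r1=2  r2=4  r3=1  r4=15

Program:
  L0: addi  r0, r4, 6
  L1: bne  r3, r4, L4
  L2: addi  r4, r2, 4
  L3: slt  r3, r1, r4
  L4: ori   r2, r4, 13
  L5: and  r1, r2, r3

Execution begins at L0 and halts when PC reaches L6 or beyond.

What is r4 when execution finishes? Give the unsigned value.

PC=0  addi  r0, r4, 6        | r0=0 r1=2 r2=4 r3=1 r4=15
PC=1  bne  r3, r4, L4        | r0=0 r1=2 r2=4 r3=1 r4=15  [TAKEN]
PC=2  addi  r4, r2, 4        | r0=0 r1=2 r2=4 r3=1 r4=8
PC=4  ori   r2, r4, 13       | r0=0 r1=2 r2=13 r3=1 r4=8
PC=5  and  r1, r2, r3        | r0=0 r1=1 r2=13 r3=1 r4=8

8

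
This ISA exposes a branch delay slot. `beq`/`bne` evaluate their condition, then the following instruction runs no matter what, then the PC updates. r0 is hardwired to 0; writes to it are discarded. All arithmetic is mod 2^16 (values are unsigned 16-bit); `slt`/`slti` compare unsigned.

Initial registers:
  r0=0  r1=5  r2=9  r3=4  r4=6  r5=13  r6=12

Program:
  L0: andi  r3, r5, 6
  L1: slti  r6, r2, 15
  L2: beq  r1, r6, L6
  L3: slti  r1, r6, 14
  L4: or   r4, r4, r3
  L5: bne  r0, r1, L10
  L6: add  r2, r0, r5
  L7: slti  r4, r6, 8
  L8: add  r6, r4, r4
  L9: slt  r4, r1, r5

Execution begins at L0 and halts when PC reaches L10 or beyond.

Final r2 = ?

PC=0  andi  r3, r5, 6        | r0=0 r1=5 r2=9 r3=4 r4=6 r5=13 r6=12
PC=1  slti  r6, r2, 15       | r0=0 r1=5 r2=9 r3=4 r4=6 r5=13 r6=1
PC=2  beq  r1, r6, L6        | r0=0 r1=5 r2=9 r3=4 r4=6 r5=13 r6=1  [not taken]
PC=3  slti  r1, r6, 14       | r0=0 r1=1 r2=9 r3=4 r4=6 r5=13 r6=1
PC=4  or   r4, r4, r3        | r0=0 r1=1 r2=9 r3=4 r4=6 r5=13 r6=1
PC=5  bne  r0, r1, L10       | r0=0 r1=1 r2=9 r3=4 r4=6 r5=13 r6=1  [TAKEN]
PC=6  add  r2, r0, r5        | r0=0 r1=1 r2=13 r3=4 r4=6 r5=13 r6=1

13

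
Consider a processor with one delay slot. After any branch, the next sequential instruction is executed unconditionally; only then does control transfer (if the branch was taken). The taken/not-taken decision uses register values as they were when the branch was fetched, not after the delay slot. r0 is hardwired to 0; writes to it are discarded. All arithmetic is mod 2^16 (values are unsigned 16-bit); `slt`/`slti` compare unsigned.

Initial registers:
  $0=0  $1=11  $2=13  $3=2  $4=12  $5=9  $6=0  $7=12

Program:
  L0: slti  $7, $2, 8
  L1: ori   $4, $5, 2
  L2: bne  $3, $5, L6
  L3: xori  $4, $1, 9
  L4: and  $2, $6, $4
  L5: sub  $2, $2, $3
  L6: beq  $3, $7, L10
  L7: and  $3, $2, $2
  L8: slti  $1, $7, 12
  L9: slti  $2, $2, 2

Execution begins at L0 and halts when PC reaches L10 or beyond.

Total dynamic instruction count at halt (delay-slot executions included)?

8

  step pc=0: slti  $7, $2, 8  regs=(0,11,13,2,12,9,0,0)
  step pc=1: ori   $4, $5, 2  regs=(0,11,13,2,11,9,0,0)
  step pc=2: bne  $3, $5, L6  cond=T  regs=(0,11,13,2,11,9,0,0)
  step pc=3: xori  $4, $1, 9  regs=(0,11,13,2,2,9,0,0)
  step pc=6: beq  $3, $7, L10  cond=F  regs=(0,11,13,2,2,9,0,0)
  step pc=7: and  $3, $2, $2  regs=(0,11,13,13,2,9,0,0)
  step pc=8: slti  $1, $7, 12  regs=(0,1,13,13,2,9,0,0)
  step pc=9: slti  $2, $2, 2  regs=(0,1,0,13,2,9,0,0)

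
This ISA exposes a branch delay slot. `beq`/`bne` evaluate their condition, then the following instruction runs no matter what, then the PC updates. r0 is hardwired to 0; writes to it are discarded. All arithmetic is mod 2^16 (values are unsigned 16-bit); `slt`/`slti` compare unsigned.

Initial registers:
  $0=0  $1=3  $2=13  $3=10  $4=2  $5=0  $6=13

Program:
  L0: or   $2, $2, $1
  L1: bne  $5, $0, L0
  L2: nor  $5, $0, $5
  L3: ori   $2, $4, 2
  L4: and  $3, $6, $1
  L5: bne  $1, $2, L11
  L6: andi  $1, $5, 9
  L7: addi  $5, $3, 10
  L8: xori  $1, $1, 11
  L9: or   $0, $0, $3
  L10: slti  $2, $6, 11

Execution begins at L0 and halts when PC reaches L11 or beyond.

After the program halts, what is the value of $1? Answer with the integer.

[0] or   $2, $2, $1  →  {$0:0, $1:3, $2:15, $3:10, $4:2, $5:0, $6:13}
[1] bne  $5, $0, L0  →  {$0:0, $1:3, $2:15, $3:10, $4:2, $5:0, $6:13}  ⟨branch fallthrough⟩
[2] nor  $5, $0, $5  →  {$0:0, $1:3, $2:15, $3:10, $4:2, $5:65535, $6:13}
[3] ori   $2, $4, 2  →  {$0:0, $1:3, $2:2, $3:10, $4:2, $5:65535, $6:13}
[4] and  $3, $6, $1  →  {$0:0, $1:3, $2:2, $3:1, $4:2, $5:65535, $6:13}
[5] bne  $1, $2, L11  →  {$0:0, $1:3, $2:2, $3:1, $4:2, $5:65535, $6:13}  ⟨branch taken⟩
[6] andi  $1, $5, 9  →  {$0:0, $1:9, $2:2, $3:1, $4:2, $5:65535, $6:13}

9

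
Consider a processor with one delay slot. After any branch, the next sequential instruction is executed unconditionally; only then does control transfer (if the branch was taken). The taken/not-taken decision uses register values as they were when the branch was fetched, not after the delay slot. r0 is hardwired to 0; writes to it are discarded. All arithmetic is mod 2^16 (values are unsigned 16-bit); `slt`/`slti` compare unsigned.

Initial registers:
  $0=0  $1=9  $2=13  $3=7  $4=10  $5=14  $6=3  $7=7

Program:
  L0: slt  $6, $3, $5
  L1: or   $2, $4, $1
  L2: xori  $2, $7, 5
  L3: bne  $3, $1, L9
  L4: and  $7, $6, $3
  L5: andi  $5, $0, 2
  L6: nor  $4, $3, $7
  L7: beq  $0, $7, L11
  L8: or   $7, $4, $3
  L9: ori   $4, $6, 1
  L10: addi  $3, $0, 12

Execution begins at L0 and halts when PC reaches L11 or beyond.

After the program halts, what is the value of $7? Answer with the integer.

1

  step pc=0: slt  $6, $3, $5  regs=(0,9,13,7,10,14,1,7)
  step pc=1: or   $2, $4, $1  regs=(0,9,11,7,10,14,1,7)
  step pc=2: xori  $2, $7, 5  regs=(0,9,2,7,10,14,1,7)
  step pc=3: bne  $3, $1, L9  cond=T  regs=(0,9,2,7,10,14,1,7)
  step pc=4: and  $7, $6, $3  regs=(0,9,2,7,10,14,1,1)
  step pc=9: ori   $4, $6, 1  regs=(0,9,2,7,1,14,1,1)
  step pc=10: addi  $3, $0, 12  regs=(0,9,2,12,1,14,1,1)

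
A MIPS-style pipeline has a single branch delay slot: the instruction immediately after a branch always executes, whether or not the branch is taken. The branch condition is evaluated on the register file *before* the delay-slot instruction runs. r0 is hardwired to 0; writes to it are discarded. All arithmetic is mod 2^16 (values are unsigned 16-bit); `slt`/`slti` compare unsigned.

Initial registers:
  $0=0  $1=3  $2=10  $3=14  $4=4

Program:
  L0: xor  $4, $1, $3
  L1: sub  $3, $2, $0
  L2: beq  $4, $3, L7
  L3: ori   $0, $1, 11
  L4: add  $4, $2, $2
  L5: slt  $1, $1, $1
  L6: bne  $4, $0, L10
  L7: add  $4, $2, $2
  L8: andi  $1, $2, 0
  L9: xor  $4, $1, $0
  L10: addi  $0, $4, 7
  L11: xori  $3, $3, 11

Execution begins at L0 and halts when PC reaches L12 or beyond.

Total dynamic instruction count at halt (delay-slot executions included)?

PC=0  xor  $4, $1, $3        | $0=0 $1=3 $2=10 $3=14 $4=13
PC=1  sub  $3, $2, $0        | $0=0 $1=3 $2=10 $3=10 $4=13
PC=2  beq  $4, $3, L7        | $0=0 $1=3 $2=10 $3=10 $4=13  [not taken]
PC=3  ori   $0, $1, 11       | $0=0 $1=3 $2=10 $3=10 $4=13
PC=4  add  $4, $2, $2        | $0=0 $1=3 $2=10 $3=10 $4=20
PC=5  slt  $1, $1, $1        | $0=0 $1=0 $2=10 $3=10 $4=20
PC=6  bne  $4, $0, L10       | $0=0 $1=0 $2=10 $3=10 $4=20  [TAKEN]
PC=7  add  $4, $2, $2        | $0=0 $1=0 $2=10 $3=10 $4=20
PC=10 addi  $0, $4, 7        | $0=0 $1=0 $2=10 $3=10 $4=20
PC=11 xori  $3, $3, 11       | $0=0 $1=0 $2=10 $3=1 $4=20

10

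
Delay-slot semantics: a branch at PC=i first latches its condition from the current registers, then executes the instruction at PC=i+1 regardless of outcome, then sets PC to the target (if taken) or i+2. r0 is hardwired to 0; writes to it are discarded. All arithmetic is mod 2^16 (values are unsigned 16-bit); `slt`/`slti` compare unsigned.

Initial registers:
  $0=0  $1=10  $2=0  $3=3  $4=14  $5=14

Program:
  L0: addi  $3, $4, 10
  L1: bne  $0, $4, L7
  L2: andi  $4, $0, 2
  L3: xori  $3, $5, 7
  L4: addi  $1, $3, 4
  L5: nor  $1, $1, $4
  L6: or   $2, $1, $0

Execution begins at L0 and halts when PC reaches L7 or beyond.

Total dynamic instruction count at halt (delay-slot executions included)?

#0 addi  $3, $4, 10 ; 0/10/0/24/14/14
#1 bne  $0, $4, L7 ; 0/10/0/24/14/14 ; →target
#2 andi  $4, $0, 2 ; 0/10/0/24/0/14

3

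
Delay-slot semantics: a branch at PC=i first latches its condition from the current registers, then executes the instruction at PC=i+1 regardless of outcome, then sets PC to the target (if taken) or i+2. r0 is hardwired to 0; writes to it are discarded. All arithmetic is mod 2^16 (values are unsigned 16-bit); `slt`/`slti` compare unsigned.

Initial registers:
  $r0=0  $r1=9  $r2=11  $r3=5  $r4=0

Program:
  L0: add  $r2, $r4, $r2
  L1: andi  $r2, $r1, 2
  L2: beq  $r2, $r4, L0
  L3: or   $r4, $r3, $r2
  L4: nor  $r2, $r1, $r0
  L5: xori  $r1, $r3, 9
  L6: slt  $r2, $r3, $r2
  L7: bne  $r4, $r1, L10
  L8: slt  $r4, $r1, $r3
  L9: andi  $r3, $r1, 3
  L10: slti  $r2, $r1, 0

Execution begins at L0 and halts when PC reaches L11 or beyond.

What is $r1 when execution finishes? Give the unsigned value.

12

PC=0  add  $r2, $r4, $r2     | $r0=0 $r1=9 $r2=11 $r3=5 $r4=0
PC=1  andi  $r2, $r1, 2      | $r0=0 $r1=9 $r2=0 $r3=5 $r4=0
PC=2  beq  $r2, $r4, L0      | $r0=0 $r1=9 $r2=0 $r3=5 $r4=0  [TAKEN]
PC=3  or   $r4, $r3, $r2     | $r0=0 $r1=9 $r2=0 $r3=5 $r4=5
PC=0  add  $r2, $r4, $r2     | $r0=0 $r1=9 $r2=5 $r3=5 $r4=5
PC=1  andi  $r2, $r1, 2      | $r0=0 $r1=9 $r2=0 $r3=5 $r4=5
PC=2  beq  $r2, $r4, L0      | $r0=0 $r1=9 $r2=0 $r3=5 $r4=5  [not taken]
PC=3  or   $r4, $r3, $r2     | $r0=0 $r1=9 $r2=0 $r3=5 $r4=5
PC=4  nor  $r2, $r1, $r0     | $r0=0 $r1=9 $r2=65526 $r3=5 $r4=5
PC=5  xori  $r1, $r3, 9      | $r0=0 $r1=12 $r2=65526 $r3=5 $r4=5
PC=6  slt  $r2, $r3, $r2     | $r0=0 $r1=12 $r2=1 $r3=5 $r4=5
PC=7  bne  $r4, $r1, L10     | $r0=0 $r1=12 $r2=1 $r3=5 $r4=5  [TAKEN]
PC=8  slt  $r4, $r1, $r3     | $r0=0 $r1=12 $r2=1 $r3=5 $r4=0
PC=10 slti  $r2, $r1, 0      | $r0=0 $r1=12 $r2=0 $r3=5 $r4=0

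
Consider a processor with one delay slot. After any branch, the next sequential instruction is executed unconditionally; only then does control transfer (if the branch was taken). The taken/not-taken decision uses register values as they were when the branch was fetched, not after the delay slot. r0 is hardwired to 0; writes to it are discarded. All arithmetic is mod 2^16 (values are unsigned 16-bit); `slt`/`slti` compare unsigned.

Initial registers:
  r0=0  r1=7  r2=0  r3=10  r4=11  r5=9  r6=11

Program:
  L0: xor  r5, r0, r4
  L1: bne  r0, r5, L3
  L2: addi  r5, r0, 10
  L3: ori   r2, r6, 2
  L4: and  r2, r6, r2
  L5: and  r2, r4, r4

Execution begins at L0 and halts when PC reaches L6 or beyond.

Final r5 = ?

PC=0  xor  r5, r0, r4        | r0=0 r1=7 r2=0 r3=10 r4=11 r5=11 r6=11
PC=1  bne  r0, r5, L3        | r0=0 r1=7 r2=0 r3=10 r4=11 r5=11 r6=11  [TAKEN]
PC=2  addi  r5, r0, 10       | r0=0 r1=7 r2=0 r3=10 r4=11 r5=10 r6=11
PC=3  ori   r2, r6, 2        | r0=0 r1=7 r2=11 r3=10 r4=11 r5=10 r6=11
PC=4  and  r2, r6, r2        | r0=0 r1=7 r2=11 r3=10 r4=11 r5=10 r6=11
PC=5  and  r2, r4, r4        | r0=0 r1=7 r2=11 r3=10 r4=11 r5=10 r6=11

10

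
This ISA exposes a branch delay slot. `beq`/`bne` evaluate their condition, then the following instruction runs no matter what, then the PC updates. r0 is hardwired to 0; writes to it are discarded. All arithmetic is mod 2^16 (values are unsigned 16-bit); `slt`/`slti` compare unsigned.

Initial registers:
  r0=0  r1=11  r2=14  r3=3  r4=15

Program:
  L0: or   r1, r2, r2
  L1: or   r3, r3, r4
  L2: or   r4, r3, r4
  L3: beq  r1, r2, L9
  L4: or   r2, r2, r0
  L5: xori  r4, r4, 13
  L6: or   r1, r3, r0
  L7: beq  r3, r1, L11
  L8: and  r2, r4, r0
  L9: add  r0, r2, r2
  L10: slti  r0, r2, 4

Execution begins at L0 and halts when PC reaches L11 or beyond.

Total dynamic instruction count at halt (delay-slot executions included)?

PC=0  or   r1, r2, r2        | r0=0 r1=14 r2=14 r3=3 r4=15
PC=1  or   r3, r3, r4        | r0=0 r1=14 r2=14 r3=15 r4=15
PC=2  or   r4, r3, r4        | r0=0 r1=14 r2=14 r3=15 r4=15
PC=3  beq  r1, r2, L9        | r0=0 r1=14 r2=14 r3=15 r4=15  [TAKEN]
PC=4  or   r2, r2, r0        | r0=0 r1=14 r2=14 r3=15 r4=15
PC=9  add  r0, r2, r2        | r0=0 r1=14 r2=14 r3=15 r4=15
PC=10 slti  r0, r2, 4        | r0=0 r1=14 r2=14 r3=15 r4=15

7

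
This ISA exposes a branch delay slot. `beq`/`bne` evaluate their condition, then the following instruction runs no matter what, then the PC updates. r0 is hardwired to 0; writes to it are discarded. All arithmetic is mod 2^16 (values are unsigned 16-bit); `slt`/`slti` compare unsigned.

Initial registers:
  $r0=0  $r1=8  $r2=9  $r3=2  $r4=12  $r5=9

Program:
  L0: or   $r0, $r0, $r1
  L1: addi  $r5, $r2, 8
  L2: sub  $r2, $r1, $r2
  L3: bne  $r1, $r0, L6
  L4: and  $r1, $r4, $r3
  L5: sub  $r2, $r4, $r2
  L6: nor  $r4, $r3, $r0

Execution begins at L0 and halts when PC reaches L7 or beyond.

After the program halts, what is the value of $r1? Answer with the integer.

#0 or   $r0, $r0, $r1 ; 0/8/9/2/12/9
#1 addi  $r5, $r2, 8 ; 0/8/9/2/12/17
#2 sub  $r2, $r1, $r2 ; 0/8/65535/2/12/17
#3 bne  $r1, $r0, L6 ; 0/8/65535/2/12/17 ; →target
#4 and  $r1, $r4, $r3 ; 0/0/65535/2/12/17
#6 nor  $r4, $r3, $r0 ; 0/0/65535/2/65533/17

0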